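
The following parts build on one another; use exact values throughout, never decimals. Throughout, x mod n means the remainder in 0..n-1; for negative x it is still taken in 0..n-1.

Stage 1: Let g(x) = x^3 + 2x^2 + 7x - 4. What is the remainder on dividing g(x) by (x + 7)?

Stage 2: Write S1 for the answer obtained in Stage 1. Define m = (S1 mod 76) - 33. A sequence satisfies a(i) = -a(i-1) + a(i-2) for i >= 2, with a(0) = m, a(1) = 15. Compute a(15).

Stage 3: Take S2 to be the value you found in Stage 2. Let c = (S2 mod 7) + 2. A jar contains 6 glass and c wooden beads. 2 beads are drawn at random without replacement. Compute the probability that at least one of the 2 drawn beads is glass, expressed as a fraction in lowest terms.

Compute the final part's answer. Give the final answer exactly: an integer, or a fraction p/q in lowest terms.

Stage 1: remainder = value at the root: 1*(-7)^3 + 2*(-7)^2 + 7*(-7)^1 - 4 = (-343) + (98) + (-49) + (-4) = -298; answer -298
Stage 2: S1 = -298; m = -27; a(2) = -1*(15) + 1*(-27) = -42; iterating: a(2)=-42, a(3)=57, a(4)=-99, a(5)=156, a(6)=-255, a(7)=411, a(8)=-666, a(9)=1077, a(10)=-1743, a(11)=2820, a(12)=-4563, a(13)=7383, a(14)=-11946, a(15)=19329; answer 19329
Stage 3: S2 = 19329; c = 4; total draws C(10,2) = 45; complement C(4,2) = 6; favorable 45 - 6 = 39; P = 13/15; answer 13/15

13/15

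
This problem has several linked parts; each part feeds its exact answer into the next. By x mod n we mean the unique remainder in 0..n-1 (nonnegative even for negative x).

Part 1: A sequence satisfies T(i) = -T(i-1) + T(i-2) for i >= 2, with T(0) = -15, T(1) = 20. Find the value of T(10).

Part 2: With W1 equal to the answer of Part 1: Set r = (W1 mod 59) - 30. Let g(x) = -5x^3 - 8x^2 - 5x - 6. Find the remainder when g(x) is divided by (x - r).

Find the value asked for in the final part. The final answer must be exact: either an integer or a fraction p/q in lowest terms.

-9858

Part 1: T(2) = -1*(20) + 1*(-15) = -35; iterating: T(2)=-35, T(3)=55, T(4)=-90, T(5)=145, T(6)=-235, T(7)=380, T(8)=-615, T(9)=995, T(10)=-1610; answer -1610
Part 2: W1 = -1610; r = 12; remainder = value at the root: -5*(12)^3 - 8*(12)^2 - 5*(12)^1 - 6 = (-8640) + (-1152) + (-60) + (-6) = -9858; answer -9858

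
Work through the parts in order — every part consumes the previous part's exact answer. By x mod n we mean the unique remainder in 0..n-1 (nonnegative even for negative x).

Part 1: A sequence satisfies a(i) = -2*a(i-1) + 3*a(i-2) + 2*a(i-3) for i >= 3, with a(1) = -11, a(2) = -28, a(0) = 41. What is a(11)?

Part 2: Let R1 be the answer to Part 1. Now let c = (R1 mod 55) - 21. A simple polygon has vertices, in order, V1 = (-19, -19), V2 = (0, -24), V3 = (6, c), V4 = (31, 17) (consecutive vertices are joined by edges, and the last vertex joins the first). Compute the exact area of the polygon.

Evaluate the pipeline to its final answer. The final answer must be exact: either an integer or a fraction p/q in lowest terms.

Part 1: a(3) = -2*(-28) + 3*(-11) + 2*(41) = 105; iterating: a(3)=105, a(4)=-316, a(5)=891, a(6)=-2520, a(7)=7081, a(8)=-19940, a(9)=56083, a(10)=-157824, a(11)=444017; answer 444017
Part 2: R1 = 444017; c = -19; cross terms: (-19*-24 - 0*-19)=456, (0*-19 - 6*-24)=144, (6*17 - 31*-19)=691, (31*-19 - -19*17)=-266; twice the area = |1025| = 1025; area = 1025/2; answer 1025/2

1025/2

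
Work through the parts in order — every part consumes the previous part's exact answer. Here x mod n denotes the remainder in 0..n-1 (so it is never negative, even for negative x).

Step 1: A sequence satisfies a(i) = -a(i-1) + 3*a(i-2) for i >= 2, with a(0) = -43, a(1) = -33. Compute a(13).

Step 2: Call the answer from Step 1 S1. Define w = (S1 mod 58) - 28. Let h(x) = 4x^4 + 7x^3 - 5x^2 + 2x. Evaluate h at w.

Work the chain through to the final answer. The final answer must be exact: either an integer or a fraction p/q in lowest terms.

Step 1: a(2) = -1*(-33) + 3*(-43) = -96; iterating: a(2)=-96, a(3)=-3, a(4)=-285, a(5)=276, a(6)=-1131, a(7)=1959, a(8)=-5352, a(9)=11229, a(10)=-27285, a(11)=60972, a(12)=-142827, a(13)=325743; answer 325743
Step 2: S1 = 325743; w = -13; 4*(-13)^4 + 7*(-13)^3 - 5*(-13)^2 + 2*(-13)^1 = (114244) + (-15379) + (-845) + (-26) = 97994; answer 97994

97994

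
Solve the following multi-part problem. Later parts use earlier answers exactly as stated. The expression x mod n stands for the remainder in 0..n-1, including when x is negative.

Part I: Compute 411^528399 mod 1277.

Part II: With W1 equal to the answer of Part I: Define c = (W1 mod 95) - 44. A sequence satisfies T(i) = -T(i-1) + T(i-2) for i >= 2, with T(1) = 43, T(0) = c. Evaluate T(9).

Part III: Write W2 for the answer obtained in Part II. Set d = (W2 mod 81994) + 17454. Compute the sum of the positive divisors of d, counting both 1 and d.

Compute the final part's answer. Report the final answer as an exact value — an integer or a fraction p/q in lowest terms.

35280

Part I: squarings mod 1277: 411^1=411, 411^2=357, 411^4=1026, 411^8=428, 411^16=573, 411^32=140, 411^64=445, 411^128=90, 411^256=438, 411^512=294, 411^1024=877, 411^2048=375, 411^4096=155, 411^8192=1039, 411^16384=456, 411^32768=1062, 411^65536=253, 411^131072=159, 411^262144=1018, 411^524288=677; 411^528399 = 411^1 * 411^2 * 411^4 * 411^8 * 411^4096 * 411^524288 = 392 (mod 1277); answer 392
Part II: W1 = 392; c = -32; T(2) = -1*(43) + 1*(-32) = -75; iterating: T(2)=-75, T(3)=118, T(4)=-193, T(5)=311, T(6)=-504, T(7)=815, T(8)=-1319, T(9)=2134; answer 2134
Part III: W2 = 2134; d = 19588; 19588 = 2^2 * 59 * 83; sigma = (1 + 2 + 4) * (1 + 59) * (1 + 83) = 7 * 60 * 84 = 35280; answer 35280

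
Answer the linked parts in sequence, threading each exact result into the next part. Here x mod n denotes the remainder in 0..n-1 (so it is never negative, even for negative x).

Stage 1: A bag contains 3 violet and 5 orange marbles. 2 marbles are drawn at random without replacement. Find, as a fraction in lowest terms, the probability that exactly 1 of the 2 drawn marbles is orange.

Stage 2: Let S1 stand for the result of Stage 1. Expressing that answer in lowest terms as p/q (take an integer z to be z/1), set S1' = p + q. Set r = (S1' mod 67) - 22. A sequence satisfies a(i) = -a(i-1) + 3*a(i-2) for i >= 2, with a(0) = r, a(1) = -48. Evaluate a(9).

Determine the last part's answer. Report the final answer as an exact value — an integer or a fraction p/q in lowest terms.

-38055

Stage 1: total draws C(8,2) = 28; favorable C(5,1)*C(3,1) = 15; P = 15/28; answer 15/28
Stage 2: S1 = 15/28; threaded value p + q = 43; r = 21; a(2) = -1*(-48) + 3*(21) = 111; iterating: a(2)=111, a(3)=-255, a(4)=588, a(5)=-1353, a(6)=3117, a(7)=-7176, a(8)=16527, a(9)=-38055; answer -38055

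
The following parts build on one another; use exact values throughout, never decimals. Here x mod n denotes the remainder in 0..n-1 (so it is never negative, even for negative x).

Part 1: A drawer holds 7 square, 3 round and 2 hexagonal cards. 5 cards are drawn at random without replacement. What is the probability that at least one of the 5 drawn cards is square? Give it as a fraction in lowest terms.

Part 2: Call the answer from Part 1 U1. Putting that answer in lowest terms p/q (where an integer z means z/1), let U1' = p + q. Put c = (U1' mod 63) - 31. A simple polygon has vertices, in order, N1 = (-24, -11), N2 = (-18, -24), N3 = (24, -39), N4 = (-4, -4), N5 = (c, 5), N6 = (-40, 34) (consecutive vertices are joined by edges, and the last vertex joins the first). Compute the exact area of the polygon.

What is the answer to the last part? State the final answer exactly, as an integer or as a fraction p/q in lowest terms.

Part 1: total draws C(12,5) = 792; complement C(5,5) = 1; favorable 792 - 1 = 791; P = 791/792; answer 791/792
Part 2: U1 = 791/792; threaded value p + q = 1583; c = -23; cross terms: (-24*-24 - -18*-11)=378, (-18*-39 - 24*-24)=1278, (24*-4 - -4*-39)=-252, (-4*5 - -23*-4)=-112, (-23*34 - -40*5)=-582, (-40*-11 - -24*34)=1256; twice the area = |1966| = 1966; area = 983; answer 983

983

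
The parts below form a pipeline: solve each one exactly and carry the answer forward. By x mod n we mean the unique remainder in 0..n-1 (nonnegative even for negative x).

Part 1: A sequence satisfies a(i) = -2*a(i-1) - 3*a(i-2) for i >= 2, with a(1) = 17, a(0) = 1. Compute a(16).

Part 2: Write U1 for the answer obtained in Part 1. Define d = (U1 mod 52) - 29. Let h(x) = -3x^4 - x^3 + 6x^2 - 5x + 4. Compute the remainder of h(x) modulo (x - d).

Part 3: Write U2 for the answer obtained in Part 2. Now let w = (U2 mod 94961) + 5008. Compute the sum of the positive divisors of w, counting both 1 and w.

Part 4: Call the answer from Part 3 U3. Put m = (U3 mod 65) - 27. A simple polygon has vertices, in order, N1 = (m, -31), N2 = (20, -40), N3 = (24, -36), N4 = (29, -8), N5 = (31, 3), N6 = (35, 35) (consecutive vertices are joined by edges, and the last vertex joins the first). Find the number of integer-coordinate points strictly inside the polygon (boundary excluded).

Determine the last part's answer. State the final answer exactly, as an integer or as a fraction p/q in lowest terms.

547

Part 1: a(2) = -2*(17) - 3*(1) = -37; iterating: a(2)=-37, a(3)=23, a(4)=65, a(5)=-199, a(6)=203, a(7)=191, a(8)=-991, a(9)=1409, a(10)=155, a(11)=-4537, a(12)=8609, a(13)=-3607, a(14)=-18613, a(15)=48047, a(16)=-40255; answer -40255
Part 2: U1 = -40255; d = 16; remainder = value at the root: -3*(16)^4 - 1*(16)^3 + 6*(16)^2 - 5*(16)^1 + 4 = (-196608) + (-4096) + (1536) + (-80) + (4) = -199244; answer -199244
Part 3: U2 = -199244; w = 90647; 90647 is prime, so its only divisors are 1 and 90647; sigma = 1 + 90647 = 90648; answer 90648
Part 4: U3 = 90648; m = 11; cross terms: (11*-40 - 20*-31)=180, (20*-36 - 24*-40)=240, (24*-8 - 29*-36)=852, (29*3 - 31*-8)=335, (31*35 - 35*3)=980, (35*-31 - 11*35)=-1470; twice the area = |1117| = 1117; area = 1117/2; boundary points = 9 + 4 + 1 + 1 + 4 + 6 = 25; strictly interior points = area - boundary/2 + 1 = 547; answer 547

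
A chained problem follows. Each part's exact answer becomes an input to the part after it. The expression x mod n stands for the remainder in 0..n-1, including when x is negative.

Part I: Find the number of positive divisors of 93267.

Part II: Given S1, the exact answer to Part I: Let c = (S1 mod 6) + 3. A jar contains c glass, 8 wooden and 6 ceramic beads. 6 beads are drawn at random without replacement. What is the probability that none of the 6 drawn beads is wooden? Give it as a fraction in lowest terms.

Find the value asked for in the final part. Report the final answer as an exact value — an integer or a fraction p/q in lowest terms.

3/442

Part I: 93267 = 3^2 * 43 * 241; number of divisors = (2+1) * (1+1) * (1+1) = 12; answer 12
Part II: S1 = 12; c = 3; total draws C(17,6) = 12376; favorable C(9,6) = 84; P = 3/442; answer 3/442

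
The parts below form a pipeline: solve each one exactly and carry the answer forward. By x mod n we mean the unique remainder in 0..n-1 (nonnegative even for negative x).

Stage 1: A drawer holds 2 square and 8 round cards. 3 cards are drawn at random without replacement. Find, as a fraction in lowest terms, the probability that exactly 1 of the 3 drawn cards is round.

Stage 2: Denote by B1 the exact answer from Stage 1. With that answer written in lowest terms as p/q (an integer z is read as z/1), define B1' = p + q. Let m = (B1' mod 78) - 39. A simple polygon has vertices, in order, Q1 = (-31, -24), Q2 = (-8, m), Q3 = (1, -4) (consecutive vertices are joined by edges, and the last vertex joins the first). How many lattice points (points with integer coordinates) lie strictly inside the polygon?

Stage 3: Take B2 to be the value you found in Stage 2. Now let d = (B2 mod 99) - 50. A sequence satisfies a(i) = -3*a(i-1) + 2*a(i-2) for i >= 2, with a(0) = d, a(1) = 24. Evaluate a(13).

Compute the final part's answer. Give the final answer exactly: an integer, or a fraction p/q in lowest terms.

Stage 1: total draws C(10,3) = 120; favorable C(8,1)*C(2,2) = 8; P = 1/15; answer 1/15
Stage 2: B1 = 1/15; threaded value p + q = 16; m = -23; cross terms: (-31*-23 - -8*-24)=521, (-8*-4 - 1*-23)=55, (1*-24 - -31*-4)=-148; twice the area = |428| = 428; area = 214; boundary points = 1 + 1 + 4 = 6; strictly interior points = area - boundary/2 + 1 = 212; answer 212
Stage 3: B2 = 212; d = -36; a(2) = -3*(24) + 2*(-36) = -144; iterating: a(2)=-144, a(3)=480, a(4)=-1728, a(5)=6144, a(6)=-21888, a(7)=77952, a(8)=-277632, a(9)=988800, a(10)=-3521664, a(11)=12542592, a(12)=-44671104, a(13)=159098496; answer 159098496

159098496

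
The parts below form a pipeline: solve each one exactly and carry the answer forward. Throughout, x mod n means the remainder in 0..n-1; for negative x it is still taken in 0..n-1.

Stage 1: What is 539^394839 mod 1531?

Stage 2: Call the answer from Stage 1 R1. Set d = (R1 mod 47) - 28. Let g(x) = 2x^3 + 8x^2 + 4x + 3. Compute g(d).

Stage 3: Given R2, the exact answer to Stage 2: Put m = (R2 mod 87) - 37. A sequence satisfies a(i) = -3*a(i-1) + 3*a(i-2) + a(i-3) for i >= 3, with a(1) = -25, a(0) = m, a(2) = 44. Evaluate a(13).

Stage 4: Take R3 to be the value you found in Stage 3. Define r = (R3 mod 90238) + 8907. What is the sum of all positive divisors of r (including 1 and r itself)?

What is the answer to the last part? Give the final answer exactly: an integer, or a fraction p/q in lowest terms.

Stage 1: squarings mod 1531: 539^1=539, 539^2=1162, 539^4=1433, 539^8=418, 539^16=190, 539^32=887, 539^64=1366, 539^128=1198, 539^256=657, 539^512=1438, 539^1024=994, 539^2048=541, 539^4096=260, 539^8192=236, 539^16384=580, 539^32768=1111, 539^65536=335, 539^131072=462, 539^262144=635; 539^394839 = 539^1 * 539^2 * 539^4 * 539^16 * 539^64 * 539^512 * 539^1024 * 539^131072 * 539^262144 = 583 (mod 1531); answer 583
Stage 2: R1 = 583; d = -9; 2*(-9)^3 + 8*(-9)^2 + 4*(-9)^1 + 3 = (-1458) + (648) + (-36) + (3) = -843; answer -843
Stage 3: R2 = -843; m = -10; a(3) = -3*(44) + 3*(-25) + 1*(-10) = -217; iterating: a(3)=-217, a(4)=758, a(5)=-2881, a(6)=10700, a(7)=-39985, a(8)=149174, a(9)=-556777, a(10)=2077868, a(11)=-7754761, a(12)=28941110, a(13)=-108009745; answer -108009745
Stage 4: R3 = -108009745; r = 14048; 14048 = 2^5 * 439; sigma = (1 + 2 + 4 + 8 + 16 + 32) * (1 + 439) = 63 * 440 = 27720; answer 27720

27720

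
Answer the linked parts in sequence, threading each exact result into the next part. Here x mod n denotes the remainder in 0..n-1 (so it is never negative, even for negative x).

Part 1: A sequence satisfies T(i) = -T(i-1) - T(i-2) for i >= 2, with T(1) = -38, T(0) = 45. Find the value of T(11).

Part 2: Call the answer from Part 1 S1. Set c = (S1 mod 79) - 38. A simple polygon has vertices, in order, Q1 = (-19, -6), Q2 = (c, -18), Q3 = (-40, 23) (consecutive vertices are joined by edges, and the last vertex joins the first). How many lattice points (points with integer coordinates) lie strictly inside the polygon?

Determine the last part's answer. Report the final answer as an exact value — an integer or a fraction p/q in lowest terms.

Part 1: T(2) = -1*(-38) - 1*(45) = -7; iterating: T(2)=-7, T(3)=45, T(4)=-38, T(5)=-7, T(6)=45, T(7)=-38, T(8)=-7, T(9)=45, T(10)=-38, T(11)=-7; answer -7
Part 2: S1 = -7; c = 34; cross terms: (-19*-18 - 34*-6)=546, (34*23 - -40*-18)=62, (-40*-6 - -19*23)=677; twice the area = |1285| = 1285; area = 1285/2; boundary points = 1 + 1 + 1 = 3; strictly interior points = area - boundary/2 + 1 = 642; answer 642

642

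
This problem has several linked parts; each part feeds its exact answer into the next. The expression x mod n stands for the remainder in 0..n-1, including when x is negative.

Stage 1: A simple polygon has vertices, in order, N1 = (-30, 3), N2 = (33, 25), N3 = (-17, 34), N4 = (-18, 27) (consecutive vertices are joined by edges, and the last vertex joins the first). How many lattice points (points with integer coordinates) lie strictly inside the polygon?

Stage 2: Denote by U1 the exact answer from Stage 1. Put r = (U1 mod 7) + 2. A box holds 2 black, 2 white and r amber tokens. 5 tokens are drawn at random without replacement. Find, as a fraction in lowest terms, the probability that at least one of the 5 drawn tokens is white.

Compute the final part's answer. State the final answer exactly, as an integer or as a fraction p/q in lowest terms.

Stage 1: cross terms: (-30*25 - 33*3)=-849, (33*34 - -17*25)=1547, (-17*27 - -18*34)=153, (-18*3 - -30*27)=756; twice the area = |1607| = 1607; area = 1607/2; boundary points = 1 + 1 + 1 + 12 = 15; strictly interior points = area - boundary/2 + 1 = 797; answer 797
Stage 2: U1 = 797; r = 8; total draws C(12,5) = 792; complement C(10,5) = 252; favorable 792 - 252 = 540; P = 15/22; answer 15/22

15/22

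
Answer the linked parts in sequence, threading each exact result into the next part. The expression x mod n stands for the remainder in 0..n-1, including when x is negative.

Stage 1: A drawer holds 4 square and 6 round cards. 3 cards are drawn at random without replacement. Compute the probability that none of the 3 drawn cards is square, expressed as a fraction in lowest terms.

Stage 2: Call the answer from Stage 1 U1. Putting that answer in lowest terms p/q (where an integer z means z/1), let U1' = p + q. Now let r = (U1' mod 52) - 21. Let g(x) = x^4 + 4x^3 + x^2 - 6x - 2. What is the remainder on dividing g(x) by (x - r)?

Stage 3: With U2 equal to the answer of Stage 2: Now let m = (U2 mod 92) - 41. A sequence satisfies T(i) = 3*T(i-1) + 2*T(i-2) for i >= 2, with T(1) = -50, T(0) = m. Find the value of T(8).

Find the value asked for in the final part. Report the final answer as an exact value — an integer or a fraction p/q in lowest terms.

-366840

Stage 1: total draws C(10,3) = 120; favorable C(6,3) = 20; P = 1/6; answer 1/6
Stage 2: U1 = 1/6; threaded value p + q = 7; r = -14; remainder = value at the root: 1*(-14)^4 + 4*(-14)^3 + 1*(-14)^2 - 6*(-14)^1 - 2 = (38416) + (-10976) + (196) + (84) + (-2) = 27718; answer 27718
Stage 3: U2 = 27718; m = -15; T(2) = 3*(-50) + 2*(-15) = -180; iterating: T(2)=-180, T(3)=-640, T(4)=-2280, T(5)=-8120, T(6)=-28920, T(7)=-103000, T(8)=-366840; answer -366840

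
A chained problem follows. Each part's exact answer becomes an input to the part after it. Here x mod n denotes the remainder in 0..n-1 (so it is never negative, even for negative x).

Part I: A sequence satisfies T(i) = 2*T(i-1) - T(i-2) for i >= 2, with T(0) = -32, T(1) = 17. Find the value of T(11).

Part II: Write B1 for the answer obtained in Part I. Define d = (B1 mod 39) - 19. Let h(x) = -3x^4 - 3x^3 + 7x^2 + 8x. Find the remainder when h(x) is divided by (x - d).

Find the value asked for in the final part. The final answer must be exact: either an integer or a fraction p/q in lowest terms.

-368011

Part I: T(2) = 2*(17) - 1*(-32) = 66; iterating: T(2)=66, T(3)=115, T(4)=164, T(5)=213, T(6)=262, T(7)=311, T(8)=360, T(9)=409, T(10)=458, T(11)=507; answer 507
Part II: B1 = 507; d = -19; remainder = value at the root: -3*(-19)^4 - 3*(-19)^3 + 7*(-19)^2 + 8*(-19)^1 = (-390963) + (20577) + (2527) + (-152) = -368011; answer -368011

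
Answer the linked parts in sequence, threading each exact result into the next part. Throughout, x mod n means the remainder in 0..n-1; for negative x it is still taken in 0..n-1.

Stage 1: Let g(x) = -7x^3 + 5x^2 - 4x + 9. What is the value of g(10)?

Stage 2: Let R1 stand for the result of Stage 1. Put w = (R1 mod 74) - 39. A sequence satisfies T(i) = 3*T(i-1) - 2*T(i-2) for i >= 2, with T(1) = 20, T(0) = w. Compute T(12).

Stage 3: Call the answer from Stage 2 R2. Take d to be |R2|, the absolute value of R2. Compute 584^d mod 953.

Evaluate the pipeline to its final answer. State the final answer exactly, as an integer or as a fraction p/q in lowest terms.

Stage 1: -7*(10)^3 + 5*(10)^2 - 4*(10)^1 + 9 = (-7000) + (500) + (-40) + (9) = -6531; answer -6531
Stage 2: R1 = -6531; w = 16; T(2) = 3*(20) - 2*(16) = 28; iterating: T(2)=28, T(3)=44, T(4)=76, T(5)=140, T(6)=268, T(7)=524, T(8)=1036, T(9)=2060, T(10)=4108, T(11)=8204, T(12)=16396; answer 16396
Stage 3: R2 = 16396; d = 16396; squarings mod 953: 584^1=584, 584^2=835, 584^4=582, 584^8=409, 584^16=506, 584^32=632, 584^64=117, 584^128=347, 584^256=331, 584^512=919, 584^1024=203, 584^2048=230, 584^4096=485, 584^8192=787, 584^16384=872; 584^16396 = 584^4 * 584^8 * 584^16384 = 18 (mod 953); answer 18

18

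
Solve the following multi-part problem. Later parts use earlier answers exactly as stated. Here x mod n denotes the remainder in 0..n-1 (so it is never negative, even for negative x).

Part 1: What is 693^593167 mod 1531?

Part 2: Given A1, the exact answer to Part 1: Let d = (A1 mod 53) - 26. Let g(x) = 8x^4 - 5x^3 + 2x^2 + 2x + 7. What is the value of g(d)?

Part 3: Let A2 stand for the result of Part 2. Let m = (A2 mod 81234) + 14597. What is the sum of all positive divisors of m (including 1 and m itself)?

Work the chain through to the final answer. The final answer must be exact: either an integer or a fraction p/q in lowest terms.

Part 1: squarings mod 1531: 693^1=693, 693^2=1046, 693^4=982, 693^8=1325, 693^16=1099, 693^32=1373, 693^64=468, 693^128=91, 693^256=626, 693^512=1471, 693^1024=538, 693^2048=85, 693^4096=1101, 693^8192=1180, 693^16384=721, 693^32768=832, 693^65536=212, 693^131072=545, 693^262144=11, 693^524288=121; 693^593167 = 693^1 * 693^2 * 693^4 * 693^8 * 693^256 * 693^1024 * 693^2048 * 693^65536 * 693^524288 = 515 (mod 1531); answer 515
Part 2: A1 = 515; d = 12; 8*(12)^4 - 5*(12)^3 + 2*(12)^2 + 2*(12)^1 + 7 = (165888) + (-8640) + (288) + (24) + (7) = 157567; answer 157567
Part 3: A2 = 157567; m = 90930; 90930 = 2 * 3 * 5 * 7 * 433; sigma = (1 + 2) * (1 + 3) * (1 + 5) * (1 + 7) * (1 + 433) = 3 * 4 * 6 * 8 * 434 = 249984; answer 249984

249984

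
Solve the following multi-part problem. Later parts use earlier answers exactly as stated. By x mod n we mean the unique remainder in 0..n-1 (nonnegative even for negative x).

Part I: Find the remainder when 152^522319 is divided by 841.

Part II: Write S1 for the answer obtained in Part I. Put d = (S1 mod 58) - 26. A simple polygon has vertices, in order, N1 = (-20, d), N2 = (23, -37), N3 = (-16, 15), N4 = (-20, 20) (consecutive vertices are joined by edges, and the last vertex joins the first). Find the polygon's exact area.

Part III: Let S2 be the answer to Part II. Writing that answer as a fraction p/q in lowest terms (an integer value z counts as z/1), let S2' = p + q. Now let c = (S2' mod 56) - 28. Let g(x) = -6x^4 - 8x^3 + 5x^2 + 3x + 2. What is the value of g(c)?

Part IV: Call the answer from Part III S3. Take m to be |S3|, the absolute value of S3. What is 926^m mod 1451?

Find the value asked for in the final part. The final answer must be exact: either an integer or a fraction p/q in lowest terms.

Part I: squarings mod 841: 152^1=152, 152^2=397, 152^4=342, 152^8=65, 152^16=20, 152^32=400, 152^64=210, 152^128=368, 152^256=23, 152^512=529, 152^1024=629, 152^2048=371, 152^4096=558, 152^8192=194, 152^16384=632, 152^32768=790, 152^65536=78, 152^131072=197, 152^262144=123; 152^522319 = 152^1 * 152^2 * 152^4 * 152^8 * 152^64 * 152^2048 * 152^4096 * 152^8192 * 152^16384 * 152^32768 * 152^65536 * 152^131072 * 152^262144 = 1 (mod 841); answer 1
Part II: S1 = 1; d = -25; cross terms: (-20*-37 - 23*-25)=1315, (23*15 - -16*-37)=-247, (-16*20 - -20*15)=-20, (-20*-25 - -20*20)=900; twice the area = |1948| = 1948; area = 974; answer 974
Part III: S2 = 974; threaded value p + q = 975; c = -5; -6*(-5)^4 - 8*(-5)^3 + 5*(-5)^2 + 3*(-5)^1 + 2 = (-3750) + (1000) + (125) + (-15) + (2) = -2638; answer -2638
Part IV: S3 = -2638; m = 2638; squarings mod 1451: 926^1=926, 926^2=1386, 926^4=1323, 926^8=423, 926^16=456, 926^32=443, 926^64=364, 926^128=455, 926^256=983, 926^512=1374, 926^1024=125, 926^2048=1115; 926^2638 = 926^2 * 926^4 * 926^8 * 926^64 * 926^512 * 926^2048 = 483 (mod 1451); answer 483

483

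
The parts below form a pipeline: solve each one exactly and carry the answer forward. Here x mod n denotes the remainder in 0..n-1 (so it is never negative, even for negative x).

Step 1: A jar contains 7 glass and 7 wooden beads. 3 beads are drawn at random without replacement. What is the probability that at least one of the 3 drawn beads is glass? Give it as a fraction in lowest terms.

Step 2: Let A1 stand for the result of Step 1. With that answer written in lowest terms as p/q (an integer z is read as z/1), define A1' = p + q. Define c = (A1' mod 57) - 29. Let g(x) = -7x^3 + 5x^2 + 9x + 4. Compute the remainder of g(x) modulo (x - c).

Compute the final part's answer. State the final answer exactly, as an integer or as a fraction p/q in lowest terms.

Step 1: total draws C(14,3) = 364; complement C(7,3) = 35; favorable 364 - 35 = 329; P = 47/52; answer 47/52
Step 2: A1 = 47/52; threaded value p + q = 99; c = 13; remainder = value at the root: -7*(13)^3 + 5*(13)^2 + 9*(13)^1 + 4 = (-15379) + (845) + (117) + (4) = -14413; answer -14413

-14413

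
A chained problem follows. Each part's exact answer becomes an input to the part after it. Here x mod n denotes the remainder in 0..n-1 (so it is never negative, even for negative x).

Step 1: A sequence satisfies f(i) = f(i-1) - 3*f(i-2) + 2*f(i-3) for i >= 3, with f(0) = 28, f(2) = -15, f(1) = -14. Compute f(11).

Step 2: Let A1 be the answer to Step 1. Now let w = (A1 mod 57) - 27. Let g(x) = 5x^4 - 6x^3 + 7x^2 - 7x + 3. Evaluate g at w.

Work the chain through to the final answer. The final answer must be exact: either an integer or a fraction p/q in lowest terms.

Step 1: f(3) = 1*(-15) - 3*(-14) + 2*(28) = 83; iterating: f(3)=83, f(4)=100, f(5)=-179, f(6)=-313, f(7)=424, f(8)=1005, f(9)=-893, f(10)=-3060, f(11)=1629; answer 1629
Step 2: A1 = 1629; w = 6; 5*(6)^4 - 6*(6)^3 + 7*(6)^2 - 7*(6)^1 + 3 = (6480) + (-1296) + (252) + (-42) + (3) = 5397; answer 5397

5397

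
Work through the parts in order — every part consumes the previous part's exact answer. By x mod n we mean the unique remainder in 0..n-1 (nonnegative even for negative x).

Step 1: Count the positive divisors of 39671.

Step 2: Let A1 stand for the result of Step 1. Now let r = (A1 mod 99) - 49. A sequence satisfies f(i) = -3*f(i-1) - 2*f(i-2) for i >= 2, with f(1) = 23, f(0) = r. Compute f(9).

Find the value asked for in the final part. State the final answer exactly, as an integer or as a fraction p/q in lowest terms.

Step 1: 39671 is prime, so its only divisors are 1 and 39671; count = 2; answer 2
Step 2: A1 = 2; r = -47; f(2) = -3*(23) - 2*(-47) = 25; iterating: f(2)=25, f(3)=-121, f(4)=313, f(5)=-697, f(6)=1465, f(7)=-3001, f(8)=6073, f(9)=-12217; answer -12217

-12217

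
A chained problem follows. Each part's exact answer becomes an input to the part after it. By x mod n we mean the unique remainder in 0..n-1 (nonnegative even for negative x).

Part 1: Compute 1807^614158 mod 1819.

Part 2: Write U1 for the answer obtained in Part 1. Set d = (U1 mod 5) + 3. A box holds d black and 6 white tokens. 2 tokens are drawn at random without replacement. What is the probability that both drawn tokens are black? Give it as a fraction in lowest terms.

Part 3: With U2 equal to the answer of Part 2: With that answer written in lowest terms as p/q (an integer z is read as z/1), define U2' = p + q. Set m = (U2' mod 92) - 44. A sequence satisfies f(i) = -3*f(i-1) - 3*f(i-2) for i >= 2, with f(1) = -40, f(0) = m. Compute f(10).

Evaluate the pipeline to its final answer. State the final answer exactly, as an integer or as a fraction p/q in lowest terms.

Part 1: squarings mod 1819: 1807^1=1807, 1807^2=144, 1807^4=727, 1807^8=1019, 1807^16=1531, 1807^32=1089, 1807^64=1752, 1807^128=851, 1807^256=239, 1807^512=732, 1807^1024=1038, 1807^2048=596, 1807^4096=511, 1807^8192=1004, 1807^16384=290, 1807^32768=426, 1807^65536=1395, 1807^131072=1514, 1807^262144=256, 1807^524288=52; 1807^614158 = 1807^2 * 1807^4 * 1807^8 * 1807^256 * 1807^512 * 1807^1024 * 1807^2048 * 1807^4096 * 1807^16384 * 1807^65536 * 1807^524288 = 1256 (mod 1819); answer 1256
Part 2: U1 = 1256; d = 4; total draws C(10,2) = 45; favorable C(4,2) = 6; P = 2/15; answer 2/15
Part 3: U2 = 2/15; threaded value p + q = 17; m = -27; f(2) = -3*(-40) - 3*(-27) = 201; iterating: f(2)=201, f(3)=-483, f(4)=846, f(5)=-1089, f(6)=729, f(7)=1080, f(8)=-5427, f(9)=13041, f(10)=-22842; answer -22842

-22842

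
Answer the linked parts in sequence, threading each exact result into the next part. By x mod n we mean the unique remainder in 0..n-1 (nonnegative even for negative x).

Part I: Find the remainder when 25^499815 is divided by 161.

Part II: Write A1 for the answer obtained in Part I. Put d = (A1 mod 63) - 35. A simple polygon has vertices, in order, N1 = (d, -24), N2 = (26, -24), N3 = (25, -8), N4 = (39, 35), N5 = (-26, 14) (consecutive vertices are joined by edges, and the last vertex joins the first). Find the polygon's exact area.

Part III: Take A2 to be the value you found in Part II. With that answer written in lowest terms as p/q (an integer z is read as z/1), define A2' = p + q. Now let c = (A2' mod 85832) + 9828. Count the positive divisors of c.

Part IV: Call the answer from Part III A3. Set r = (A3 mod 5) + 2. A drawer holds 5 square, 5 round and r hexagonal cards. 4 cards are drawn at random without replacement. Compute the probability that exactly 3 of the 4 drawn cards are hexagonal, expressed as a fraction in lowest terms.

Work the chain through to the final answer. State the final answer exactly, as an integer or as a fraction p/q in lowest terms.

Part I: squarings mod 161: 25^1=25, 25^2=142, 25^4=39, 25^8=72, 25^16=32, 25^32=58, 25^64=144, 25^128=128, 25^256=123, 25^512=156, 25^1024=25, 25^2048=142, 25^4096=39, 25^8192=72, 25^16384=32, 25^32768=58, 25^65536=144, 25^131072=128, 25^262144=123; 25^499815 = 25^1 * 25^2 * 25^4 * 25^32 * 25^64 * 25^8192 * 25^32768 * 25^65536 * 25^131072 * 25^262144 = 141 (mod 161); answer 141
Part II: A1 = 141; d = -20; cross terms: (-20*-24 - 26*-24)=1104, (26*-8 - 25*-24)=392, (25*35 - 39*-8)=1187, (39*14 - -26*35)=1456, (-26*-24 - -20*14)=904; twice the area = |5043| = 5043; area = 5043/2; answer 5043/2
Part III: A2 = 5043/2; threaded value p + q = 5045; c = 14873; 14873 = 107 * 139; number of divisors = (1+1) * (1+1) = 4; answer 4
Part IV: A3 = 4; r = 6; total draws C(16,4) = 1820; favorable C(6,3)*C(10,1) = 200; P = 10/91; answer 10/91

10/91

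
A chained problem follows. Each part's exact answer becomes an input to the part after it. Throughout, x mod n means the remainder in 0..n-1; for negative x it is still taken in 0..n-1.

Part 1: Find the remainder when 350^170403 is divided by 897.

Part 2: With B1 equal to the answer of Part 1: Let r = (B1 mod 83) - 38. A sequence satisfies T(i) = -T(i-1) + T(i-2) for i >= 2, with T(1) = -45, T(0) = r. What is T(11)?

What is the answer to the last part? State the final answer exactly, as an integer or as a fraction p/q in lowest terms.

Part 1: squarings mod 897: 350^1=350, 350^2=508, 350^4=625, 350^8=430, 350^16=118, 350^32=469, 350^64=196, 350^128=742, 350^256=703, 350^512=859, 350^1024=547, 350^2048=508, 350^4096=625, 350^8192=430, 350^16384=118, 350^32768=469, 350^65536=196, 350^131072=742; 350^170403 = 350^1 * 350^2 * 350^32 * 350^128 * 350^256 * 350^2048 * 350^4096 * 350^32768 * 350^131072 = 389 (mod 897); answer 389
Part 2: B1 = 389; r = 19; T(2) = -1*(-45) + 1*(19) = 64; iterating: T(2)=64, T(3)=-109, T(4)=173, T(5)=-282, T(6)=455, T(7)=-737, T(8)=1192, T(9)=-1929, T(10)=3121, T(11)=-5050; answer -5050

-5050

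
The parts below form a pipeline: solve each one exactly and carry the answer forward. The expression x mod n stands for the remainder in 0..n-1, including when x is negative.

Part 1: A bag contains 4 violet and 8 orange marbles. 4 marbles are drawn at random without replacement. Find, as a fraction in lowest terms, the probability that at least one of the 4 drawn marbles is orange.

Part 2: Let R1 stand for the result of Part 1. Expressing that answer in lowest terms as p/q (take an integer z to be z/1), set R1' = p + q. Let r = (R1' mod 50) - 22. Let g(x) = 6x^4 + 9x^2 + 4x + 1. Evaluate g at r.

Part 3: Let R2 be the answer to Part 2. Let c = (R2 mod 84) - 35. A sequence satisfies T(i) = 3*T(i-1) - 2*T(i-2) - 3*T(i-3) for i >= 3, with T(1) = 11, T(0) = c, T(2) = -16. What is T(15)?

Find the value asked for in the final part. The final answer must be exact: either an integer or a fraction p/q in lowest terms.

-800533

Part 1: total draws C(12,4) = 495; complement C(4,4) = 1; favorable 495 - 1 = 494; P = 494/495; answer 494/495
Part 2: R1 = 494/495; threaded value p + q = 989; r = 17; 6*(17)^4 + 9*(17)^2 + 4*(17)^1 + 1 = (501126) + (2601) + (68) + (1) = 503796; answer 503796
Part 3: R2 = 503796; c = 13; T(3) = 3*(-16) - 2*(11) - 3*(13) = -109; iterating: T(3)=-109, T(4)=-328, T(5)=-718, T(6)=-1171, T(7)=-1093, T(8)=1217, T(9)=9350, T(10)=28895, T(11)=64334, T(12)=107162, T(13)=106133, T(14)=-88927, T(15)=-800533; answer -800533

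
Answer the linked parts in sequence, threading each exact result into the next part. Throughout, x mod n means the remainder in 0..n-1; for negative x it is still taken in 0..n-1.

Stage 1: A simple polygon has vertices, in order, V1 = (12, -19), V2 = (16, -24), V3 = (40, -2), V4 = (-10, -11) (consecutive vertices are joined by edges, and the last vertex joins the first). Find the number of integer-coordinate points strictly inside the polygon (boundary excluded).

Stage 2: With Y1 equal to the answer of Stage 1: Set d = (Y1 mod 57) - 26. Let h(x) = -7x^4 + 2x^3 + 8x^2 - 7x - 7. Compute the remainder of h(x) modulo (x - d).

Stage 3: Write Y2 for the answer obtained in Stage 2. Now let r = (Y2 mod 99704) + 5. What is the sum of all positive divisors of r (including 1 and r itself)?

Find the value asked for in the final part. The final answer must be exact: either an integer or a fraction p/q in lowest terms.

Stage 1: cross terms: (12*-24 - 16*-19)=16, (16*-2 - 40*-24)=928, (40*-11 - -10*-2)=-460, (-10*-19 - 12*-11)=322; twice the area = |806| = 806; area = 403; boundary points = 1 + 2 + 1 + 2 = 6; strictly interior points = area - boundary/2 + 1 = 401; answer 401
Stage 2: Y1 = 401; d = -24; remainder = value at the root: -7*(-24)^4 + 2*(-24)^3 + 8*(-24)^2 - 7*(-24)^1 - 7 = (-2322432) + (-27648) + (4608) + (168) + (-7) = -2345311; answer -2345311
Stage 3: Y2 = -2345311; r = 47590; 47590 = 2 * 5 * 4759; sigma = (1 + 2) * (1 + 5) * (1 + 4759) = 3 * 6 * 4760 = 85680; answer 85680

85680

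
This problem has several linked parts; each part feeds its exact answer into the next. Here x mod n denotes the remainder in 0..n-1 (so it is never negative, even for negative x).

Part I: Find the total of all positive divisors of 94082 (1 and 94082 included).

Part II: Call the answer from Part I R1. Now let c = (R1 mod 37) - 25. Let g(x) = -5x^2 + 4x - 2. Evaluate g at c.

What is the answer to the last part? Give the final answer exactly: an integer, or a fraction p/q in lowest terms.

Part I: 94082 = 2 * 47041; sigma = (1 + 2) * (1 + 47041) = 3 * 47042 = 141126; answer 141126
Part II: R1 = 141126; c = -17; -5*(-17)^2 + 4*(-17)^1 - 2 = (-1445) + (-68) + (-2) = -1515; answer -1515

-1515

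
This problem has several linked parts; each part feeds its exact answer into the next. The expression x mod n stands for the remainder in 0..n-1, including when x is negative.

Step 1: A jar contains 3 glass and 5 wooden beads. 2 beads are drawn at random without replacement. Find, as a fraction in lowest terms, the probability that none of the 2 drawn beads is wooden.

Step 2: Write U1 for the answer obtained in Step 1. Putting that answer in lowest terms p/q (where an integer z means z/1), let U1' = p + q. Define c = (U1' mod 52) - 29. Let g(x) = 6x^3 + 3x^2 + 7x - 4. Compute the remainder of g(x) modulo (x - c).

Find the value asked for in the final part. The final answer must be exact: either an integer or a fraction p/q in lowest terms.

70

Step 1: total draws C(8,2) = 28; favorable C(3,2) = 3; P = 3/28; answer 3/28
Step 2: U1 = 3/28; threaded value p + q = 31; c = 2; remainder = value at the root: 6*(2)^3 + 3*(2)^2 + 7*(2)^1 - 4 = (48) + (12) + (14) + (-4) = 70; answer 70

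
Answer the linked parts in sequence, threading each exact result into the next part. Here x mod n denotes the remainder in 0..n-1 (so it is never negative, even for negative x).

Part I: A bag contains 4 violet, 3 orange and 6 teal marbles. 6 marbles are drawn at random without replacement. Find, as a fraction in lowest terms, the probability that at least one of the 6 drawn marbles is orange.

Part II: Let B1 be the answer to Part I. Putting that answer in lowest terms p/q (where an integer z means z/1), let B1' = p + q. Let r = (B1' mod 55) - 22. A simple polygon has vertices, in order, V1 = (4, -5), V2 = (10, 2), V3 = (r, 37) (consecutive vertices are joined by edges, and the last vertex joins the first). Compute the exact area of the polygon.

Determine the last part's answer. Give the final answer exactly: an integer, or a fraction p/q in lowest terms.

Part I: total draws C(13,6) = 1716; complement C(10,6) = 210; favorable 1716 - 210 = 1506; P = 251/286; answer 251/286
Part II: B1 = 251/286; threaded value p + q = 537; r = 20; cross terms: (4*2 - 10*-5)=58, (10*37 - 20*2)=330, (20*-5 - 4*37)=-248; twice the area = |140| = 140; area = 70; answer 70

70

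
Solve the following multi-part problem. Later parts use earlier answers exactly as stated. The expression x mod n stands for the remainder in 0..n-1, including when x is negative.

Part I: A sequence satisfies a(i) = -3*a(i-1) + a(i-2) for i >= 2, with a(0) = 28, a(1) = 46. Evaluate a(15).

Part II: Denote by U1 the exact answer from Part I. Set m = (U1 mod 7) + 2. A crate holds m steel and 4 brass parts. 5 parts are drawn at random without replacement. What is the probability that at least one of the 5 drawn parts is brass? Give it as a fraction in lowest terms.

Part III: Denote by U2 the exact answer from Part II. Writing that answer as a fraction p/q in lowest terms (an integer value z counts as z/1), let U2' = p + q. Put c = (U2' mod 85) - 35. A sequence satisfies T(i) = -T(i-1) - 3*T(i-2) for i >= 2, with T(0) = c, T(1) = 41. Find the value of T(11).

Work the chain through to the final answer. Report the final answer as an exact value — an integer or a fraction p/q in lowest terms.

Part I: a(2) = -3*(46) + 1*(28) = -110; iterating: a(2)=-110, a(3)=376, a(4)=-1238, a(5)=4090, a(6)=-13508, a(7)=44614, a(8)=-147350, a(9)=486664, a(10)=-1607342, a(11)=5308690, a(12)=-17533412, a(13)=57908926, a(14)=-191260190, a(15)=631689496; answer 631689496
Part II: U1 = 631689496; m = 6; total draws C(10,5) = 252; complement C(6,5) = 6; favorable 252 - 6 = 246; P = 41/42; answer 41/42
Part III: U2 = 41/42; threaded value p + q = 83; c = 48; T(2) = -1*(41) - 3*(48) = -185; iterating: T(2)=-185, T(3)=62, T(4)=493, T(5)=-679, T(6)=-800, T(7)=2837, T(8)=-437, T(9)=-8074, T(10)=9385, T(11)=14837; answer 14837

14837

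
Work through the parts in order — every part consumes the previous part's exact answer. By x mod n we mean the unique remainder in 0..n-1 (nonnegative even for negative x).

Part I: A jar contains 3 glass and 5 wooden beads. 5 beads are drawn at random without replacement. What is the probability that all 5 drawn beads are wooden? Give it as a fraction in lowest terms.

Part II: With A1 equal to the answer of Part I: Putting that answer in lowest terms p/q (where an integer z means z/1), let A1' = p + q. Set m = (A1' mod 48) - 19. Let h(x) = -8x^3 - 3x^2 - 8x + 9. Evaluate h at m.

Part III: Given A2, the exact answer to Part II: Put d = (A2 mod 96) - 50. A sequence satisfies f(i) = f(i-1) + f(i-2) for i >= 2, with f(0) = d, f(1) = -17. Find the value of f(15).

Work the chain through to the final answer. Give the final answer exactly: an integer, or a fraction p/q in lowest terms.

-24319

Part I: total draws C(8,5) = 56; favorable C(5,5) = 1; P = 1/56; answer 1/56
Part II: A1 = 1/56; threaded value p + q = 57; m = -10; -8*(-10)^3 - 3*(-10)^2 - 8*(-10)^1 + 9 = (8000) + (-300) + (80) + (9) = 7789; answer 7789
Part III: A2 = 7789; d = -37; f(2) = 1*(-17) + 1*(-37) = -54; iterating: f(2)=-54, f(3)=-71, f(4)=-125, f(5)=-196, f(6)=-321, f(7)=-517, f(8)=-838, f(9)=-1355, f(10)=-2193, f(11)=-3548, f(12)=-5741, f(13)=-9289, f(14)=-15030, f(15)=-24319; answer -24319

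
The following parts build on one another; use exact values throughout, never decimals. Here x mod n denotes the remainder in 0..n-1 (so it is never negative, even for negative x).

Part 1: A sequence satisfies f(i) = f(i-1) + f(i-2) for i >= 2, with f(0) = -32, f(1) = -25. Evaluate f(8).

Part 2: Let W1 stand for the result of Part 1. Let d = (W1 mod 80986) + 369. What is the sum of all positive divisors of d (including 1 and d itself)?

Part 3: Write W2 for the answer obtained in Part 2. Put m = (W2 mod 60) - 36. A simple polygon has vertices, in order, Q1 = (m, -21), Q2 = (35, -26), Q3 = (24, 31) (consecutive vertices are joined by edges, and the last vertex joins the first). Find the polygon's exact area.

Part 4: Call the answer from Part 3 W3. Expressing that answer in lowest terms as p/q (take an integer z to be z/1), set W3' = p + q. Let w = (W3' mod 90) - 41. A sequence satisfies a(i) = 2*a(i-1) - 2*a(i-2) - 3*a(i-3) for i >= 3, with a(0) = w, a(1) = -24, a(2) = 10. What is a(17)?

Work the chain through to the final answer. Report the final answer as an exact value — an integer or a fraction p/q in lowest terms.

-149934

Part 1: f(2) = 1*(-25) + 1*(-32) = -57; iterating: f(2)=-57, f(3)=-82, f(4)=-139, f(5)=-221, f(6)=-360, f(7)=-581, f(8)=-941; answer -941
Part 2: W1 = -941; d = 80414; 80414 = 2 * 31 * 1297; sigma = (1 + 2) * (1 + 31) * (1 + 1297) = 3 * 32 * 1298 = 124608; answer 124608
Part 3: W2 = 124608; m = 12; cross terms: (12*-26 - 35*-21)=423, (35*31 - 24*-26)=1709, (24*-21 - 12*31)=-876; twice the area = |1256| = 1256; area = 628; answer 628
Part 4: W3 = 628; threaded value p + q = 629; w = 48; a(3) = 2*(10) - 2*(-24) - 3*(48) = -76; iterating: a(3)=-76, a(4)=-100, a(5)=-78, a(6)=272, a(7)=1000, a(8)=1690, a(9)=564, a(10)=-5252, a(11)=-16702, a(12)=-24592, a(13)=-24, a(14)=99242, a(15)=272308, a(16)=346204, a(17)=-149934; answer -149934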